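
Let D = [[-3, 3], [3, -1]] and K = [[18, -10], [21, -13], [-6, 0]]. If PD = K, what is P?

D is on the right of P, so right-multiply by D⁻¹: P = KD⁻¹.
D has determinant -6; D⁻¹ = [[1/6, 1/2], [1/2, 1/2]].
P = KD⁻¹ = [[18, -10], [21, -13], [-6, 0]] · [[1/6, 1/2], [1/2, 1/2]] = [[-2, 4], [-3, 4], [-1, -3]].

P = [[-2, 4], [-3, 4], [-1, -3]]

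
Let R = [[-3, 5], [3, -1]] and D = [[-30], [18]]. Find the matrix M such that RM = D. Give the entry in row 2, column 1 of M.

-3

Since R multiplies M on the left, M = R⁻¹D.
R has determinant -12; R⁻¹ = [[1/12, 5/12], [1/4, 1/4]].
M = R⁻¹D = [[1/12, 5/12], [1/4, 1/4]] · [[-30], [18]] = [[5], [-3]].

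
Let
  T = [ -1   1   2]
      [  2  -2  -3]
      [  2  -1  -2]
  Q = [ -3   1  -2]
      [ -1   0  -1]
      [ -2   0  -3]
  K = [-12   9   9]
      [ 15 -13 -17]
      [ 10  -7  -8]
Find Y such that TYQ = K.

Y = [[2, -2, -1], [1, -1, -3], [5, 4, -5]]

Isolating Y: multiply by T⁻¹ from the left and Q⁻¹ from the right, so Y = T⁻¹KQ⁻¹.
T has determinant 1; T⁻¹ = [[1, 0, 1], [-2, -2, 1], [2, 1, 0]].
det Q = -1; the adjugate gives Q⁻¹ = [[0, -3, 1], [1, -5, 1], [0, 2, -1]].
T⁻¹K = [[-2, 2, 1], [4, 1, 8], [-9, 5, 1]].
Y = (T⁻¹K)Q⁻¹ = [[2, -2, -1], [1, -1, -3], [5, 4, -5]].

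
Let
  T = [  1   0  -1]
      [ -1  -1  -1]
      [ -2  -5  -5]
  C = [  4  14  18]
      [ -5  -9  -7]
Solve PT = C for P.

Right-multiplying both sides by T⁻¹ gives P = CT⁻¹.
det T = -3, so T⁻¹ = [[0, -5/3, 1/3], [1, 7/3, -2/3], [-1, -5/3, 1/3]].
P = CT⁻¹ = [[4, 14, 18], [-5, -9, -7]] · [[0, -5/3, 1/3], [1, 7/3, -2/3], [-1, -5/3, 1/3]] = [[-4, -4, -2], [-2, -1, 2]].

P = [[-4, -4, -2], [-2, -1, 2]]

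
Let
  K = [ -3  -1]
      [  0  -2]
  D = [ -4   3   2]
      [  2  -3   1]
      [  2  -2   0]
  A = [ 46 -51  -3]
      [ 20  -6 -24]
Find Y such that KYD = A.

Y = [[1, -5, 1], [5, 2, 3]]

Isolating Y: multiply by K⁻¹ from the left and D⁻¹ from the right, so Y = K⁻¹AD⁻¹.
K has determinant 6; K⁻¹ = [[-1/3, 1/6], [0, -1/2]].
det D = 2; the adjugate gives D⁻¹ = [[1, -2, 9/2], [1, -2, 4], [1, -1, 3]].
K⁻¹A = [[-12, 16, -3], [-10, 3, 12]].
Y = (K⁻¹A)D⁻¹ = [[1, -5, 1], [5, 2, 3]].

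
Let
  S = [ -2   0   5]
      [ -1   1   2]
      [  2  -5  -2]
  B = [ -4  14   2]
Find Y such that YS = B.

Since S sits to the right of Y, Y = BS⁻¹.
det S = -1; the adjugate gives S⁻¹ = [[-8, 25, 5], [-2, 6, 1], [-3, 10, 2]].
Y = BS⁻¹ = [[-4, 14, 2]] · [[-8, 25, 5], [-2, 6, 1], [-3, 10, 2]] = [[-2, 4, -2]].

Y = [[-2, 4, -2]]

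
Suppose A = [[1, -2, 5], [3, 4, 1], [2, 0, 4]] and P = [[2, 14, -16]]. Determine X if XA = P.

Since A sits to the right of X, X = PA⁻¹.
det A = -4, so A⁻¹ = [[-4, -2, 11/2], [5/2, 3/2, -7/2], [2, 1, -5/2]].
X = PA⁻¹ = [[2, 14, -16]] · [[-4, -2, 11/2], [5/2, 3/2, -7/2], [2, 1, -5/2]] = [[-5, 1, 2]].

X = [[-5, 1, 2]]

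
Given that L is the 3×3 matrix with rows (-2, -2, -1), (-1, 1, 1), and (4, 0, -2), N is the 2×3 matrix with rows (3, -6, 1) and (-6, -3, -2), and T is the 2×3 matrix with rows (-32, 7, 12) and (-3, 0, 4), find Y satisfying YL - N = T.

Y = [[2, 5, -5], [1, -1, -2]]

YL = T + N = [[-29, 1, 13], [-9, -3, 2]].
L is on the right of Y, so right-multiply by L⁻¹: Y = (T + N)L⁻¹.
det L = 4, so L⁻¹ = [[-1/2, -1, -1/4], [1/2, 2, 3/4], [-1, -2, -1]].
Y = (T + N)L⁻¹ = [[2, 5, -5], [1, -1, -2]].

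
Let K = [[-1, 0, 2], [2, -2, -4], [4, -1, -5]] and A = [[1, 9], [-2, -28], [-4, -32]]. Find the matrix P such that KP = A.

K is on the left of P, so left-multiply by K⁻¹: P = K⁻¹A.
det K = 6; the adjugate gives K⁻¹ = [[1, -1/3, 2/3], [-1, -1/2, 0], [1, -1/6, 1/3]].
P = K⁻¹A = [[1, -1/3, 2/3], [-1, -1/2, 0], [1, -1/6, 1/3]] · [[1, 9], [-2, -28], [-4, -32]] = [[-1, -3], [0, 5], [0, 3]].

P = [[-1, -3], [0, 5], [0, 3]]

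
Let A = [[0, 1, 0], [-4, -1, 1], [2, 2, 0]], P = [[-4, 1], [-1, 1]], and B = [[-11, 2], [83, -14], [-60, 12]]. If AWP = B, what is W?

Isolating W: multiply by A⁻¹ from the left and P⁻¹ from the right, so W = A⁻¹BP⁻¹.
det A = 2; the adjugate gives A⁻¹ = [[-1, 0, 1/2], [1, 0, 0], [-3, 1, 2]].
det P = -3, so P⁻¹ = [[-1/3, 1/3], [-1/3, 4/3]].
A⁻¹B = [[-19, 4], [-11, 2], [-4, 4]].
W = (A⁻¹B)P⁻¹ = [[5, -1], [3, -1], [0, 4]].

W = [[5, -1], [3, -1], [0, 4]]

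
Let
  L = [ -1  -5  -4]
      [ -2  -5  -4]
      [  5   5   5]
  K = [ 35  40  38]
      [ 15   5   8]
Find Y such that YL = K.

Y = [[1, -3, 6], [1, 2, 4]]

L is on the right of Y, so right-multiply by L⁻¹: Y = KL⁻¹.
L has determinant -5; L⁻¹ = [[1, -1, 0], [2, -3, -4/5], [-3, 4, 1]].
Y = KL⁻¹ = [[35, 40, 38], [15, 5, 8]] · [[1, -1, 0], [2, -3, -4/5], [-3, 4, 1]] = [[1, -3, 6], [1, 2, 4]].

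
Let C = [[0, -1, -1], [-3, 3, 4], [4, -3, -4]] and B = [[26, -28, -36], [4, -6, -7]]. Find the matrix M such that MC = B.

M = [[4, -6, 2], [3, 0, 1]]

Since C sits to the right of M, M = BC⁻¹.
det C = -1; the adjugate gives C⁻¹ = [[0, 1, 1], [-4, -4, -3], [3, 4, 3]].
M = BC⁻¹ = [[26, -28, -36], [4, -6, -7]] · [[0, 1, 1], [-4, -4, -3], [3, 4, 3]] = [[4, -6, 2], [3, 0, 1]].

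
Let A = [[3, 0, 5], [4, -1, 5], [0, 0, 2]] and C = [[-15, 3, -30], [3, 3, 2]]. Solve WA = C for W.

W = [[-1, -3, -5], [5, -3, -4]]

Right-multiplying both sides by A⁻¹ gives W = CA⁻¹.
det A = -6, so A⁻¹ = [[1/3, 0, -5/6], [4/3, -1, -5/6], [0, 0, 1/2]].
W = CA⁻¹ = [[-15, 3, -30], [3, 3, 2]] · [[1/3, 0, -5/6], [4/3, -1, -5/6], [0, 0, 1/2]] = [[-1, -3, -5], [5, -3, -4]].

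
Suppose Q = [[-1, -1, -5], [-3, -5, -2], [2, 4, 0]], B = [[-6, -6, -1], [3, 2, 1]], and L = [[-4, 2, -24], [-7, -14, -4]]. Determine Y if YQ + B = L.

YQ = L − B = [[2, 8, -23], [-10, -16, -5]].
Right-multiplying both sides by Q⁻¹ gives Y = (L − B)Q⁻¹.
Q has determinant 6; Q⁻¹ = [[4/3, -10/3, -23/6], [-2/3, 5/3, 13/6], [-1/3, 1/3, 1/3]].
Y = (L − B)Q⁻¹ = [[5, -1, 2], [-1, 5, 2]].

Y = [[5, -1, 2], [-1, 5, 2]]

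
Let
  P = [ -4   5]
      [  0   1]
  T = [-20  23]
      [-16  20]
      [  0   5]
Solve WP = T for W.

W = [[5, -2], [4, 0], [0, 5]]

P is on the right of W, so right-multiply by P⁻¹: W = TP⁻¹.
det P = -4, so P⁻¹ = [[-1/4, 5/4], [0, 1]].
W = TP⁻¹ = [[-20, 23], [-16, 20], [0, 5]] · [[-1/4, 5/4], [0, 1]] = [[5, -2], [4, 0], [0, 5]].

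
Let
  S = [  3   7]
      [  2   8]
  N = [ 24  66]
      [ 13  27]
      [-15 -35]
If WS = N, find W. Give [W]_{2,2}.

-1

S is on the right of W, so right-multiply by S⁻¹: W = NS⁻¹.
det S = 10, so S⁻¹ = [[4/5, -7/10], [-1/5, 3/10]].
W = NS⁻¹ = [[24, 66], [13, 27], [-15, -35]] · [[4/5, -7/10], [-1/5, 3/10]] = [[6, 3], [5, -1], [-5, 0]].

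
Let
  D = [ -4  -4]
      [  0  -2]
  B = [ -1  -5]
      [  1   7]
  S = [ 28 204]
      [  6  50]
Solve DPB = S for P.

P = [[1, -3], [-2, -5]]

Isolating P: multiply by D⁻¹ from the left and B⁻¹ from the right, so P = D⁻¹SB⁻¹.
det D = 8; the adjugate gives D⁻¹ = [[-1/4, 1/2], [0, -1/2]].
det B = -2, so B⁻¹ = [[-7/2, -5/2], [1/2, 1/2]].
D⁻¹S = [[-4, -26], [-3, -25]].
P = (D⁻¹S)B⁻¹ = [[1, -3], [-2, -5]].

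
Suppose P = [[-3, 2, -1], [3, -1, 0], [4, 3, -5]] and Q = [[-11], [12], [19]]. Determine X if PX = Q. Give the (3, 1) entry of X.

P is on the left of X, so left-multiply by P⁻¹: X = P⁻¹Q.
det P = 2, so P⁻¹ = [[5/2, 7/2, -1/2], [15/2, 19/2, -3/2], [13/2, 17/2, -3/2]].
X = P⁻¹Q = [[5/2, 7/2, -1/2], [15/2, 19/2, -3/2], [13/2, 17/2, -3/2]] · [[-11], [12], [19]] = [[5], [3], [2]].

2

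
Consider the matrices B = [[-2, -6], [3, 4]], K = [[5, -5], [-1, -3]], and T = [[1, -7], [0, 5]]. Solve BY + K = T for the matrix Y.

Y = [[-1, 4], [1, -1]]

BY = T − K = [[-4, -2], [1, 8]].
B is on the left of Y, so left-multiply by B⁻¹: Y = B⁻¹(T − K).
B has determinant 10; B⁻¹ = [[2/5, 3/5], [-3/10, -1/5]].
Y = B⁻¹(T − K) = [[-1, 4], [1, -1]].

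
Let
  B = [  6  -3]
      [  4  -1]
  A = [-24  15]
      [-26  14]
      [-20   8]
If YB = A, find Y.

Y = [[-6, 3], [-5, 1], [-2, -2]]

B is on the right of Y, so right-multiply by B⁻¹: Y = AB⁻¹.
det B = 6, so B⁻¹ = [[-1/6, 1/2], [-2/3, 1]].
Y = AB⁻¹ = [[-24, 15], [-26, 14], [-20, 8]] · [[-1/6, 1/2], [-2/3, 1]] = [[-6, 3], [-5, 1], [-2, -2]].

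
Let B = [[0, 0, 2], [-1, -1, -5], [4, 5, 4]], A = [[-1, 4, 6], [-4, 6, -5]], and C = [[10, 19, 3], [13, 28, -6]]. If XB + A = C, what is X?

X = [[3, 5, 4], [-3, 3, 5]]

XB = C − A = [[11, 15, -3], [17, 22, -1]].
Since B sits to the right of X, X = (C − A)B⁻¹.
det B = -2, so B⁻¹ = [[-21/2, -5, -1], [8, 4, 1], [1/2, 0, 0]].
X = (C − A)B⁻¹ = [[3, 5, 4], [-3, 3, 5]].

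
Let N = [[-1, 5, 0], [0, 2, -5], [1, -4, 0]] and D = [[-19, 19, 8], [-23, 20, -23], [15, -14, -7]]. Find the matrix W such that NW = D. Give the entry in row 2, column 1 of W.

Since N multiplies W on the left, W = N⁻¹D.
det N = -5, so N⁻¹ = [[4, 0, 5], [1, 0, 1], [2/5, -1/5, 2/5]].
W = N⁻¹D = [[4, 0, 5], [1, 0, 1], [2/5, -1/5, 2/5]] · [[-19, 19, 8], [-23, 20, -23], [15, -14, -7]] = [[-1, 6, -3], [-4, 5, 1], [3, -2, 5]].

-4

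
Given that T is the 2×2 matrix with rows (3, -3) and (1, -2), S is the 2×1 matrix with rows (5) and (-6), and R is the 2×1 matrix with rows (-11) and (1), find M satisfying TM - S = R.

TM = R + S = [[-6], [-5]].
Left-multiplying both sides by T⁻¹ gives M = T⁻¹(R + S).
det T = -3, so T⁻¹ = [[2/3, -1], [1/3, -1]].
M = T⁻¹(R + S) = [[1], [3]].

M = [[1], [3]]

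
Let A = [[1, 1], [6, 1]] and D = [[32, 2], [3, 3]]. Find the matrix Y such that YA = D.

A is on the right of Y, so right-multiply by A⁻¹: Y = DA⁻¹.
det A = -5, so A⁻¹ = [[-1/5, 1/5], [6/5, -1/5]].
Y = DA⁻¹ = [[32, 2], [3, 3]] · [[-1/5, 1/5], [6/5, -1/5]] = [[-4, 6], [3, 0]].

Y = [[-4, 6], [3, 0]]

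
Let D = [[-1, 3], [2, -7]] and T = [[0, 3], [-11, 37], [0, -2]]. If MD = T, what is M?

M = [[-6, -3], [3, -4], [4, 2]]

Since D sits to the right of M, M = TD⁻¹.
D has determinant 1; D⁻¹ = [[-7, -3], [-2, -1]].
M = TD⁻¹ = [[0, 3], [-11, 37], [0, -2]] · [[-7, -3], [-2, -1]] = [[-6, -3], [3, -4], [4, 2]].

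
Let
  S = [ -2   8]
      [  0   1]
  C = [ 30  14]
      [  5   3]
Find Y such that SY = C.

Y = [[5, 5], [5, 3]]

Since S multiplies Y on the left, Y = S⁻¹C.
det S = -2, so S⁻¹ = [[-1/2, 4], [0, 1]].
Y = S⁻¹C = [[-1/2, 4], [0, 1]] · [[30, 14], [5, 3]] = [[5, 5], [5, 3]].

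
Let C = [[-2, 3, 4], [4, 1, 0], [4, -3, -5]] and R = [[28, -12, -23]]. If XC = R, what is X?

C is on the right of X, so right-multiply by C⁻¹: X = RC⁻¹.
det C = 6; the adjugate gives C⁻¹ = [[-5/6, 1/2, -2/3], [10/3, -1, 8/3], [-8/3, 1, -7/3]].
X = RC⁻¹ = [[28, -12, -23]] · [[-5/6, 1/2, -2/3], [10/3, -1, 8/3], [-8/3, 1, -7/3]] = [[-2, 3, 3]].

X = [[-2, 3, 3]]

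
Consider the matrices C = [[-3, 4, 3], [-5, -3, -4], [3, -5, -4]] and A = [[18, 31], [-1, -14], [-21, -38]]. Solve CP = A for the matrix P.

Left-multiplying both sides by C⁻¹ gives P = C⁻¹A.
det C = -2; the adjugate gives C⁻¹ = [[4, -1/2, 7/2], [16, -3/2, 27/2], [-17, 3/2, -29/2]].
P = C⁻¹A = [[4, -1/2, 7/2], [16, -3/2, 27/2], [-17, 3/2, -29/2]] · [[18, 31], [-1, -14], [-21, -38]] = [[-1, -2], [6, 4], [-3, 3]].

P = [[-1, -2], [6, 4], [-3, 3]]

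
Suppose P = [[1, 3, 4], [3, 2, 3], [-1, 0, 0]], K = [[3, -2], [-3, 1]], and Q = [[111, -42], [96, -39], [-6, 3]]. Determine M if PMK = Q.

M = [[1, -1], [-4, -5], [4, -4]]

Left-multiply by P⁻¹ and right-multiply by K⁻¹: M = P⁻¹QK⁻¹.
det P = -1; the adjugate gives P⁻¹ = [[0, 0, -1], [3, -4, -9], [-2, 3, 7]].
det K = -3, so K⁻¹ = [[-1/3, -2/3], [-1, -1]].
P⁻¹Q = [[6, -3], [3, 3], [24, -12]].
M = (P⁻¹Q)K⁻¹ = [[1, -1], [-4, -5], [4, -4]].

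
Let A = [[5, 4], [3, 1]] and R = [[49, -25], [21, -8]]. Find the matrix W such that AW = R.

W = [[5, -1], [6, -5]]

Left-multiplying both sides by A⁻¹ gives W = A⁻¹R.
det A = -7, so A⁻¹ = [[-1/7, 4/7], [3/7, -5/7]].
W = A⁻¹R = [[-1/7, 4/7], [3/7, -5/7]] · [[49, -25], [21, -8]] = [[5, -1], [6, -5]].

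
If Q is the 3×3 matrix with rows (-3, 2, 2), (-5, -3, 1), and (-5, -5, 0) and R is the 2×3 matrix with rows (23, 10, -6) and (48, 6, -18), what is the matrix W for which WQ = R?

Right-multiplying both sides by Q⁻¹ gives W = RQ⁻¹.
det Q = -5, so Q⁻¹ = [[-1, 2, -8/5], [1, -2, 7/5], [-2, 5, -19/5]].
W = RQ⁻¹ = [[23, 10, -6], [48, 6, -18]] · [[-1, 2, -8/5], [1, -2, 7/5], [-2, 5, -19/5]] = [[-1, -4, 0], [-6, -6, 0]].

W = [[-1, -4, 0], [-6, -6, 0]]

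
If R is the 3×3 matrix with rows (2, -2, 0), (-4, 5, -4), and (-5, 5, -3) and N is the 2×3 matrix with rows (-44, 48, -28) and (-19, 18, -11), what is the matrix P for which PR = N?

P = [[-4, 4, 4], [1, -1, 5]]

Since R sits to the right of P, P = NR⁻¹.
R has determinant -6; R⁻¹ = [[-5/6, 1, -4/3], [-4/3, 1, -4/3], [-5/6, 0, -1/3]].
P = NR⁻¹ = [[-44, 48, -28], [-19, 18, -11]] · [[-5/6, 1, -4/3], [-4/3, 1, -4/3], [-5/6, 0, -1/3]] = [[-4, 4, 4], [1, -1, 5]].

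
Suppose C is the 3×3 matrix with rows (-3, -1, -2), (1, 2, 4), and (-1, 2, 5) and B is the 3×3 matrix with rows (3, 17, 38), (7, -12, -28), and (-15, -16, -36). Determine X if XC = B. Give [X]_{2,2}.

-3

Since C sits to the right of X, X = BC⁻¹.
C has determinant -5; C⁻¹ = [[-2/5, -1/5, 0], [9/5, 17/5, -2], [-4/5, -7/5, 1]].
X = BC⁻¹ = [[3, 17, 38], [7, -12, -28], [-15, -16, -36]] · [[-2/5, -1/5, 0], [9/5, 17/5, -2], [-4/5, -7/5, 1]] = [[-1, 4, 4], [-2, -3, -4], [6, -1, -4]].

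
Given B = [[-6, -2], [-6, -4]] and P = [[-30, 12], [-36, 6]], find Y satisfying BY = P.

B is on the left of Y, so left-multiply by B⁻¹: Y = B⁻¹P.
det B = 12; the adjugate gives B⁻¹ = [[-1/3, 1/6], [1/2, -1/2]].
Y = B⁻¹P = [[-1/3, 1/6], [1/2, -1/2]] · [[-30, 12], [-36, 6]] = [[4, -3], [3, 3]].

Y = [[4, -3], [3, 3]]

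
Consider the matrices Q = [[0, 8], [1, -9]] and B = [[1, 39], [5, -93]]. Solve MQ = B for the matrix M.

Right-multiplying both sides by Q⁻¹ gives M = BQ⁻¹.
det Q = -8; the adjugate gives Q⁻¹ = [[9/8, 1], [1/8, 0]].
M = BQ⁻¹ = [[1, 39], [5, -93]] · [[9/8, 1], [1/8, 0]] = [[6, 1], [-6, 5]].

M = [[6, 1], [-6, 5]]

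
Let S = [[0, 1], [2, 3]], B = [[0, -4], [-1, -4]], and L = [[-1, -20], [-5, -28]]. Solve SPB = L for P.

P = [[-5, 1], [4, 1]]

Isolating P: multiply by S⁻¹ from the left and B⁻¹ from the right, so P = S⁻¹LB⁻¹.
det S = -2; the adjugate gives S⁻¹ = [[-3/2, 1/2], [1, 0]].
det B = -4; the adjugate gives B⁻¹ = [[1, -1], [-1/4, 0]].
S⁻¹L = [[-1, 16], [-1, -20]].
P = (S⁻¹L)B⁻¹ = [[-5, 1], [4, 1]].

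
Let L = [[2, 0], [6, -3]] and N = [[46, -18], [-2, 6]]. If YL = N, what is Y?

L is on the right of Y, so right-multiply by L⁻¹: Y = NL⁻¹.
det L = -6, so L⁻¹ = [[1/2, 0], [1, -1/3]].
Y = NL⁻¹ = [[46, -18], [-2, 6]] · [[1/2, 0], [1, -1/3]] = [[5, 6], [5, -2]].

Y = [[5, 6], [5, -2]]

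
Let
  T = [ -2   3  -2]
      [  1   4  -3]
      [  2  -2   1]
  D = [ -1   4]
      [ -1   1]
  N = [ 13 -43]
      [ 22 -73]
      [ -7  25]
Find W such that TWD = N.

Left-multiply by T⁻¹ and right-multiply by D⁻¹: W = T⁻¹ND⁻¹.
det T = 3, so T⁻¹ = [[-2/3, 1/3, -1/3], [-7/3, 2/3, -8/3], [-10/3, 2/3, -11/3]].
det D = 3, so D⁻¹ = [[1/3, -4/3], [1/3, -1/3]].
T⁻¹N = [[1, -4], [3, -15], [-3, 3]].
W = (T⁻¹N)D⁻¹ = [[-1, 0], [-4, 1], [0, 3]].

W = [[-1, 0], [-4, 1], [0, 3]]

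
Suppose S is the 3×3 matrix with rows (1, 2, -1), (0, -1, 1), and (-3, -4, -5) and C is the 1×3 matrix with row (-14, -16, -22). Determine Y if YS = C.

Y = [[-2, -4, 4]]

Right-multiplying both sides by S⁻¹ gives Y = CS⁻¹.
det S = 6; the adjugate gives S⁻¹ = [[3/2, 7/3, 1/6], [-1/2, -4/3, -1/6], [-1/2, -1/3, -1/6]].
Y = CS⁻¹ = [[-14, -16, -22]] · [[3/2, 7/3, 1/6], [-1/2, -4/3, -1/6], [-1/2, -1/3, -1/6]] = [[-2, -4, 4]].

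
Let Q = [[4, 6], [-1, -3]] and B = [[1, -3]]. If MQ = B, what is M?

M = [[1, 3]]

Q is on the right of M, so right-multiply by Q⁻¹: M = BQ⁻¹.
det Q = -6, so Q⁻¹ = [[1/2, 1], [-1/6, -2/3]].
M = BQ⁻¹ = [[1, -3]] · [[1/2, 1], [-1/6, -2/3]] = [[1, 3]].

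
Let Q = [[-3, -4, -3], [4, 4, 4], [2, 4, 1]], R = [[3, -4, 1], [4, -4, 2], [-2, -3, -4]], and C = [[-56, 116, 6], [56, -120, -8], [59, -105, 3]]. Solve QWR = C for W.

W = Q⁻¹CR⁻¹ (apply Q⁻¹ on the left and R⁻¹ on the right).
det Q = -4; the adjugate gives Q⁻¹ = [[3, 2, 1], [-1, -3/4, 0], [-2, -1, -1]].
det R = -2; the adjugate gives R⁻¹ = [[-11, 19/2, 2], [-6, 5, 1], [10, -17/2, -2]].
Q⁻¹C = [[3, 3, 5], [14, -26, 0], [-3, -7, -7]].
W = (Q⁻¹C)R⁻¹ = [[-1, 1, -1], [2, 3, 2], [5, -4, 1]].

W = [[-1, 1, -1], [2, 3, 2], [5, -4, 1]]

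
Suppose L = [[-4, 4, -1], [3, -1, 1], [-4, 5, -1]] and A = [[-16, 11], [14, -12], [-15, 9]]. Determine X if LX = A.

Left-multiplying both sides by L⁻¹ gives X = L⁻¹A.
det L = 1; the adjugate gives L⁻¹ = [[-4, -1, 3], [-1, 0, 1], [11, 4, -8]].
X = L⁻¹A = [[-4, -1, 3], [-1, 0, 1], [11, 4, -8]] · [[-16, 11], [14, -12], [-15, 9]] = [[5, -5], [1, -2], [0, 1]].

X = [[5, -5], [1, -2], [0, 1]]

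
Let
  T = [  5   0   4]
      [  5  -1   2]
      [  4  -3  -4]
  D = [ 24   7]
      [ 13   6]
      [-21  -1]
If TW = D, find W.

Left-multiplying both sides by T⁻¹ gives W = T⁻¹D.
det T = 6, so T⁻¹ = [[5/3, -2, 2/3], [14/3, -6, 5/3], [-11/6, 5/2, -5/6]].
W = T⁻¹D = [[5/3, -2, 2/3], [14/3, -6, 5/3], [-11/6, 5/2, -5/6]] · [[24, 7], [13, 6], [-21, -1]] = [[0, -1], [-1, -5], [6, 3]].

W = [[0, -1], [-1, -5], [6, 3]]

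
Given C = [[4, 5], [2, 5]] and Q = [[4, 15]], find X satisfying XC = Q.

X = [[-1, 4]]

Right-multiplying both sides by C⁻¹ gives X = QC⁻¹.
C has determinant 10; C⁻¹ = [[1/2, -1/2], [-1/5, 2/5]].
X = QC⁻¹ = [[4, 15]] · [[1/2, -1/2], [-1/5, 2/5]] = [[-1, 4]].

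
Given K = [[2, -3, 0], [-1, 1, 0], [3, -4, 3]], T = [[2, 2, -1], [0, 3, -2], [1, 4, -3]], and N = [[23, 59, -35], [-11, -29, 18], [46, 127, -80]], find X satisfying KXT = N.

Isolating X: multiply by K⁻¹ from the left and T⁻¹ from the right, so X = K⁻¹NT⁻¹.
K has determinant -3; K⁻¹ = [[-1, -3, 0], [-1, -2, 0], [-1/3, 1/3, 1/3]].
det T = -3; the adjugate gives T⁻¹ = [[1/3, -2/3, 1/3], [2/3, 5/3, -4/3], [1, 2, -2]].
K⁻¹N = [[10, 28, -19], [-1, -1, -1], [4, 13, -9]].
X = (K⁻¹N)T⁻¹ = [[3, 2, 4], [-2, -3, 3], [1, 1, 2]].

X = [[3, 2, 4], [-2, -3, 3], [1, 1, 2]]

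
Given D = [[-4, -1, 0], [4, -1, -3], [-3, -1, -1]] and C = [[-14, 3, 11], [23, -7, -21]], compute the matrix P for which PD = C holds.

Right-multiplying both sides by D⁻¹ gives P = CD⁻¹.
det D = -5; the adjugate gives D⁻¹ = [[2/5, 1/5, -3/5], [-13/5, -4/5, 12/5], [7/5, 1/5, -8/5]].
P = CD⁻¹ = [[-14, 3, 11], [23, -7, -21]] · [[2/5, 1/5, -3/5], [-13/5, -4/5, 12/5], [7/5, 1/5, -8/5]] = [[2, -3, -2], [-2, 6, 3]].

P = [[2, -3, -2], [-2, 6, 3]]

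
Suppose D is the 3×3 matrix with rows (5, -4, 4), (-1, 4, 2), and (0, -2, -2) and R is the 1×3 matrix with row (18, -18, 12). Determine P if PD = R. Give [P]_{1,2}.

Right-multiplying both sides by D⁻¹ gives P = RD⁻¹.
D has determinant -4; D⁻¹ = [[1, 4, 6], [1/2, 5/2, 7/2], [-1/2, -5/2, -4]].
P = RD⁻¹ = [[18, -18, 12]] · [[1, 4, 6], [1/2, 5/2, 7/2], [-1/2, -5/2, -4]] = [[3, -3, -3]].

-3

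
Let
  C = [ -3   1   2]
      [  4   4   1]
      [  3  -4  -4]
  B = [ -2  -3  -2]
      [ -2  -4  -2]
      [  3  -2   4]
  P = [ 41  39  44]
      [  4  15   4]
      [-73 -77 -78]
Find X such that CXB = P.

X = [[3, 0, 1], [0, -3, -2], [-5, 3, 4]]

X = C⁻¹PB⁻¹ (apply C⁻¹ on the left and B⁻¹ on the right).
det C = -1; the adjugate gives C⁻¹ = [[12, 4, 7], [-19, -6, -11], [28, 9, 16]].
det B = 2, so B⁻¹ = [[-10, 8, -1], [1, -1, 0], [8, -13/2, 1]].
C⁻¹P = [[-3, -11, -2], [0, 16, -2], [16, -5, 20]].
X = (C⁻¹P)B⁻¹ = [[3, 0, 1], [0, -3, -2], [-5, 3, 4]].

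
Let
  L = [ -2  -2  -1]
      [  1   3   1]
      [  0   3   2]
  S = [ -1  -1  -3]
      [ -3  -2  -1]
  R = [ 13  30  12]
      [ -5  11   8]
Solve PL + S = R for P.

P = [[-5, 4, 3], [1, 0, 5]]

PL = R − S = [[14, 31, 15], [-2, 13, 9]].
L is on the right of P, so right-multiply by L⁻¹: P = (R − S)L⁻¹.
det L = -5, so L⁻¹ = [[-3/5, -1/5, -1/5], [2/5, 4/5, -1/5], [-3/5, -6/5, 4/5]].
P = (R − S)L⁻¹ = [[-5, 4, 3], [1, 0, 5]].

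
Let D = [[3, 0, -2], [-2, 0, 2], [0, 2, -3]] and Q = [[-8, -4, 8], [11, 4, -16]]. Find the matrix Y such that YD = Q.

Since D sits to the right of Y, Y = QD⁻¹.
det D = -4; the adjugate gives D⁻¹ = [[1, 1, 0], [3/2, 9/4, 1/2], [1, 3/2, 0]].
Y = QD⁻¹ = [[-8, -4, 8], [11, 4, -16]] · [[1, 1, 0], [3/2, 9/4, 1/2], [1, 3/2, 0]] = [[-6, -5, -2], [1, -4, 2]].

Y = [[-6, -5, -2], [1, -4, 2]]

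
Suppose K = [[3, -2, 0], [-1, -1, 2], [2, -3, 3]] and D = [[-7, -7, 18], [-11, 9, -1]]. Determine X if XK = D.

X = [[-4, 3, 4], [-5, -2, 1]]

K is on the right of X, so right-multiply by K⁻¹: X = DK⁻¹.
det K = -5; the adjugate gives K⁻¹ = [[-3/5, -6/5, 4/5], [-7/5, -9/5, 6/5], [-1, -1, 1]].
X = DK⁻¹ = [[-7, -7, 18], [-11, 9, -1]] · [[-3/5, -6/5, 4/5], [-7/5, -9/5, 6/5], [-1, -1, 1]] = [[-4, 3, 4], [-5, -2, 1]].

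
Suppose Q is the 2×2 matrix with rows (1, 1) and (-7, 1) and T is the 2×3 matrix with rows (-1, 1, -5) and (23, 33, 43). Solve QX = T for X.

X = [[-3, -4, -6], [2, 5, 1]]

Since Q multiplies X on the left, X = Q⁻¹T.
det Q = 8; the adjugate gives Q⁻¹ = [[1/8, -1/8], [7/8, 1/8]].
X = Q⁻¹T = [[1/8, -1/8], [7/8, 1/8]] · [[-1, 1, -5], [23, 33, 43]] = [[-3, -4, -6], [2, 5, 1]].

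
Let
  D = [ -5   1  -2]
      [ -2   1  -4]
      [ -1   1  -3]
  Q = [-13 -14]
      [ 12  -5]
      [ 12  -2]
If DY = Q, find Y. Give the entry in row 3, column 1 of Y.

-5

D is on the left of Y, so left-multiply by D⁻¹: Y = D⁻¹Q.
det D = -5; the adjugate gives D⁻¹ = [[-1/5, -1/5, 2/5], [2/5, -13/5, 16/5], [1/5, -4/5, 3/5]].
Y = D⁻¹Q = [[-1/5, -1/5, 2/5], [2/5, -13/5, 16/5], [1/5, -4/5, 3/5]] · [[-13, -14], [12, -5], [12, -2]] = [[5, 3], [2, 1], [-5, 0]].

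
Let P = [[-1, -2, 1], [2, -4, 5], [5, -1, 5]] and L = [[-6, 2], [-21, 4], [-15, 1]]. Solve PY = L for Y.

P is on the left of Y, so left-multiply by P⁻¹: Y = P⁻¹L.
P has determinant 3; P⁻¹ = [[-5, 3, -2], [5, -10/3, 7/3], [6, -11/3, 8/3]].
Y = P⁻¹L = [[-5, 3, -2], [5, -10/3, 7/3], [6, -11/3, 8/3]] · [[-6, 2], [-21, 4], [-15, 1]] = [[-3, 0], [5, -1], [1, 0]].

Y = [[-3, 0], [5, -1], [1, 0]]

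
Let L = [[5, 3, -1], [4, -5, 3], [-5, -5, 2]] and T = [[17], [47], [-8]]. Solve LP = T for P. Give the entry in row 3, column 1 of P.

L is on the left of P, so left-multiply by L⁻¹: P = L⁻¹T.
det L = 1, so L⁻¹ = [[5, -1, 4], [-23, 5, -19], [-45, 10, -37]].
P = L⁻¹T = [[5, -1, 4], [-23, 5, -19], [-45, 10, -37]] · [[17], [47], [-8]] = [[6], [-4], [1]].

1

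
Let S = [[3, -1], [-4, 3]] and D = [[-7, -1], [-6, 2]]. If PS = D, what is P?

Since S sits to the right of P, P = DS⁻¹.
S has determinant 5; S⁻¹ = [[3/5, 1/5], [4/5, 3/5]].
P = DS⁻¹ = [[-7, -1], [-6, 2]] · [[3/5, 1/5], [4/5, 3/5]] = [[-5, -2], [-2, 0]].

P = [[-5, -2], [-2, 0]]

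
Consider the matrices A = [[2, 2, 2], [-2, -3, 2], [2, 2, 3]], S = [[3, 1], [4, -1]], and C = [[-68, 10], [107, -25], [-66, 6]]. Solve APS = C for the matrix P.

Isolating P: multiply by A⁻¹ from the left and S⁻¹ from the right, so P = A⁻¹CS⁻¹.
det A = -2, so A⁻¹ = [[13/2, 1, -5], [-5, -1, 4], [-1, 0, 1]].
det S = -7; the adjugate gives S⁻¹ = [[1/7, 1/7], [4/7, -3/7]].
A⁻¹C = [[-5, 10], [-31, -1], [2, -4]].
P = (A⁻¹C)S⁻¹ = [[5, -5], [-5, -4], [-2, 2]].

P = [[5, -5], [-5, -4], [-2, 2]]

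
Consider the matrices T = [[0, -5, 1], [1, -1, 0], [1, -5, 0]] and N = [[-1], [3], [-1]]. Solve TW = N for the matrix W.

T is on the left of W, so left-multiply by T⁻¹: W = T⁻¹N.
det T = -4, so T⁻¹ = [[0, 5/4, -1/4], [0, 1/4, -1/4], [1, 5/4, -5/4]].
W = T⁻¹N = [[0, 5/4, -1/4], [0, 1/4, -1/4], [1, 5/4, -5/4]] · [[-1], [3], [-1]] = [[4], [1], [4]].

W = [[4], [1], [4]]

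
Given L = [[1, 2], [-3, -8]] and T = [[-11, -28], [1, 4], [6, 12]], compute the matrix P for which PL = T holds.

P = [[-2, 3], [-2, -1], [6, 0]]

L is on the right of P, so right-multiply by L⁻¹: P = TL⁻¹.
det L = -2; the adjugate gives L⁻¹ = [[4, 1], [-3/2, -1/2]].
P = TL⁻¹ = [[-11, -28], [1, 4], [6, 12]] · [[4, 1], [-3/2, -1/2]] = [[-2, 3], [-2, -1], [6, 0]].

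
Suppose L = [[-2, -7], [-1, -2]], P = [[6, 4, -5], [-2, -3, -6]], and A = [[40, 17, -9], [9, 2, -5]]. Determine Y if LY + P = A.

Y = [[-3, -3, -5], [-4, -1, 2]]

LY = A − P = [[34, 13, -4], [11, 5, 1]].
Since L multiplies Y on the left, Y = L⁻¹(A − P).
det L = -3, so L⁻¹ = [[2/3, -7/3], [-1/3, 2/3]].
Y = L⁻¹(A − P) = [[-3, -3, -5], [-4, -1, 2]].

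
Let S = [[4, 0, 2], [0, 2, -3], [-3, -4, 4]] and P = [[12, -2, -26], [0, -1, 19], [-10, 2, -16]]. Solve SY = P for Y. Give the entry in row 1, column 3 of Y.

-4

Left-multiplying both sides by S⁻¹ gives Y = S⁻¹P.
S has determinant -4; S⁻¹ = [[1, 2, 1], [-9/4, -11/2, -3], [-3/2, -4, -2]].
Y = S⁻¹P = [[1, 2, 1], [-9/4, -11/2, -3], [-3/2, -4, -2]] · [[12, -2, -26], [0, -1, 19], [-10, 2, -16]] = [[2, -2, -4], [3, 4, 2], [2, 3, -5]].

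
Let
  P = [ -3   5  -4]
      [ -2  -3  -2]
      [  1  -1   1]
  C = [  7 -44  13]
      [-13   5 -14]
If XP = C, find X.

X = [[-6, 5, -1], [1, 2, -6]]

Right-multiplying both sides by P⁻¹ gives X = CP⁻¹.
P has determinant -5; P⁻¹ = [[1, 1/5, 22/5], [0, -1/5, -2/5], [-1, -2/5, -19/5]].
X = CP⁻¹ = [[7, -44, 13], [-13, 5, -14]] · [[1, 1/5, 22/5], [0, -1/5, -2/5], [-1, -2/5, -19/5]] = [[-6, 5, -1], [1, 2, -6]].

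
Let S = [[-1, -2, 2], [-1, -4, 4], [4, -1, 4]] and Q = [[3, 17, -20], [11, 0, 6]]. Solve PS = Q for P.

Right-multiplying both sides by S⁻¹ gives P = QS⁻¹.
S has determinant 6; S⁻¹ = [[-2, 1, 0], [10/3, -2, 1/3], [17/6, -3/2, 1/3]].
P = QS⁻¹ = [[3, 17, -20], [11, 0, 6]] · [[-2, 1, 0], [10/3, -2, 1/3], [17/6, -3/2, 1/3]] = [[-6, -1, -1], [-5, 2, 2]].

P = [[-6, -1, -1], [-5, 2, 2]]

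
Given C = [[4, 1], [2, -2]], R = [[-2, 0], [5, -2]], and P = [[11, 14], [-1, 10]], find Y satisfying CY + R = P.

CY = P − R = [[13, 14], [-6, 12]].
C is on the left of Y, so left-multiply by C⁻¹: Y = C⁻¹(P − R).
det C = -10; the adjugate gives C⁻¹ = [[1/5, 1/10], [1/5, -2/5]].
Y = C⁻¹(P − R) = [[2, 4], [5, -2]].

Y = [[2, 4], [5, -2]]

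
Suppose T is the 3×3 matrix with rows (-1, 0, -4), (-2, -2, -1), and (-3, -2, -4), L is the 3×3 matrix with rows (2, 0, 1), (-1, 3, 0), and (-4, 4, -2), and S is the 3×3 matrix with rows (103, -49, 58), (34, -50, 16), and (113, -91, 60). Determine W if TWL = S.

Left-multiply by T⁻¹ and right-multiply by L⁻¹: W = T⁻¹SL⁻¹.
T has determinant 2; T⁻¹ = [[3, 4, -4], [-5/2, -4, 7/2], [-1, -1, 1]].
det L = -4, so L⁻¹ = [[3/2, -1, 3/4], [1/2, 0, 1/4], [-2, 2, -3/2]].
T⁻¹S = [[-7, 17, -2], [2, 4, 1], [-24, 8, -14]].
W = (T⁻¹S)L⁻¹ = [[2, 3, 2], [3, 0, 1], [-4, -4, 5]].

W = [[2, 3, 2], [3, 0, 1], [-4, -4, 5]]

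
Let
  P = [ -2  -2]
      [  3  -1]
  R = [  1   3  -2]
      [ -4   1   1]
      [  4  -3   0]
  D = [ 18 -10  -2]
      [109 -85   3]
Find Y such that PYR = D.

Left-multiply by P⁻¹ and right-multiply by R⁻¹: Y = P⁻¹DR⁻¹.
det P = 8, so P⁻¹ = [[-1/8, 1/4], [-3/8, -1/4]].
det R = -1, so R⁻¹ = [[-3, -6, -5], [-4, -8, -7], [-8, -15, -13]].
P⁻¹D = [[25, -20, 1], [-34, 25, 0]].
Y = (P⁻¹D)R⁻¹ = [[-3, -5, 2], [2, 4, -5]].

Y = [[-3, -5, 2], [2, 4, -5]]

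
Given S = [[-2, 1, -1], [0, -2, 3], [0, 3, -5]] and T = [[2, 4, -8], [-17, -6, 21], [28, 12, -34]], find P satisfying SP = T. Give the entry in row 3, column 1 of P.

-5

Since S multiplies P on the left, P = S⁻¹T.
det S = -2; the adjugate gives S⁻¹ = [[-1/2, -1, -1/2], [0, -5, -3], [0, -3, -2]].
P = S⁻¹T = [[-1/2, -1, -1/2], [0, -5, -3], [0, -3, -2]] · [[2, 4, -8], [-17, -6, 21], [28, 12, -34]] = [[2, -2, 0], [1, -6, -3], [-5, -6, 5]].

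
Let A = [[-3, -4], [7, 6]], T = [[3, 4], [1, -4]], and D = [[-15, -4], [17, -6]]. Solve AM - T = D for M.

AM = D + T = [[-12, 0], [18, -10]].
Left-multiplying both sides by A⁻¹ gives M = A⁻¹(D + T).
A has determinant 10; A⁻¹ = [[3/5, 2/5], [-7/10, -3/10]].
M = A⁻¹(D + T) = [[0, -4], [3, 3]].

M = [[0, -4], [3, 3]]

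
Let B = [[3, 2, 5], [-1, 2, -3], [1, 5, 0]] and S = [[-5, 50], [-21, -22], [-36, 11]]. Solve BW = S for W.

W = [[-6, 6], [-6, 1], [5, 6]]

B is on the left of W, so left-multiply by B⁻¹: W = B⁻¹S.
B has determinant 4; B⁻¹ = [[15/4, 25/4, -4], [-3/4, -5/4, 1], [-7/4, -13/4, 2]].
W = B⁻¹S = [[15/4, 25/4, -4], [-3/4, -5/4, 1], [-7/4, -13/4, 2]] · [[-5, 50], [-21, -22], [-36, 11]] = [[-6, 6], [-6, 1], [5, 6]].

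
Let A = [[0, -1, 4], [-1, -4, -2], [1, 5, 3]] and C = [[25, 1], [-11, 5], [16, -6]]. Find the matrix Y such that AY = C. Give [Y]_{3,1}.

Left-multiplying both sides by A⁻¹ gives Y = A⁻¹C.
det A = -5; the adjugate gives A⁻¹ = [[2/5, -23/5, -18/5], [-1/5, 4/5, 4/5], [1/5, 1/5, 1/5]].
Y = A⁻¹C = [[2/5, -23/5, -18/5], [-1/5, 4/5, 4/5], [1/5, 1/5, 1/5]] · [[25, 1], [-11, 5], [16, -6]] = [[3, -1], [-1, -1], [6, 0]].

6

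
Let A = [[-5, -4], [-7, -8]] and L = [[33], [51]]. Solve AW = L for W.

W = [[-5], [-2]]

Since A multiplies W on the left, W = A⁻¹L.
A has determinant 12; A⁻¹ = [[-2/3, 1/3], [7/12, -5/12]].
W = A⁻¹L = [[-2/3, 1/3], [7/12, -5/12]] · [[33], [51]] = [[-5], [-2]].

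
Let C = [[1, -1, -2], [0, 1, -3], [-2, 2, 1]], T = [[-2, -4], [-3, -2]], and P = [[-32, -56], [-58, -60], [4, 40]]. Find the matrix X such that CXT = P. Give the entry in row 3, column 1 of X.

-4

Isolating X: multiply by C⁻¹ from the left and T⁻¹ from the right, so X = C⁻¹PT⁻¹.
C has determinant -3; C⁻¹ = [[-7/3, 1, -5/3], [-2, 1, -1], [-2/3, 0, -1/3]].
T has determinant -8; T⁻¹ = [[1/4, -1/2], [-3/8, 1/4]].
C⁻¹P = [[10, 4], [2, 12], [20, 24]].
X = (C⁻¹P)T⁻¹ = [[1, -4], [-4, 2], [-4, -4]].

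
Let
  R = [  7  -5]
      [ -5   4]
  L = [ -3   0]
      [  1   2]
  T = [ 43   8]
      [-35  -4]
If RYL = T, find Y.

Y = [[1, 2], [4, 2]]

Left-multiply by R⁻¹ and right-multiply by L⁻¹: Y = R⁻¹TL⁻¹.
R has determinant 3; R⁻¹ = [[4/3, 5/3], [5/3, 7/3]].
det L = -6, so L⁻¹ = [[-1/3, 0], [1/6, 1/2]].
R⁻¹T = [[-1, 4], [-10, 4]].
Y = (R⁻¹T)L⁻¹ = [[1, 2], [4, 2]].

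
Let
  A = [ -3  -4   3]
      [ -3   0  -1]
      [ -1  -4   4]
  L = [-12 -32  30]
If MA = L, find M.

Since A sits to the right of M, M = LA⁻¹.
A has determinant -4; A⁻¹ = [[1, -1, -1], [-13/4, 9/4, 3], [-3, 2, 3]].
M = LA⁻¹ = [[-12, -32, 30]] · [[1, -1, -1], [-13/4, 9/4, 3], [-3, 2, 3]] = [[2, 0, 6]].

M = [[2, 0, 6]]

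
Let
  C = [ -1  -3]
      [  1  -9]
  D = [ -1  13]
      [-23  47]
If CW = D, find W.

W = [[-5, 2], [2, -5]]

Left-multiplying both sides by C⁻¹ gives W = C⁻¹D.
det C = 12; the adjugate gives C⁻¹ = [[-3/4, 1/4], [-1/12, -1/12]].
W = C⁻¹D = [[-3/4, 1/4], [-1/12, -1/12]] · [[-1, 13], [-23, 47]] = [[-5, 2], [2, -5]].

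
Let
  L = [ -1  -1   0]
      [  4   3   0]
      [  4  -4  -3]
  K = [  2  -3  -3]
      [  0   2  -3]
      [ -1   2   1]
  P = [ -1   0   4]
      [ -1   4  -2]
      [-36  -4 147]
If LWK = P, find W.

W = L⁻¹PK⁻¹ (apply L⁻¹ on the left and K⁻¹ on the right).
det L = -3; the adjugate gives L⁻¹ = [[3, 1, 0], [-4, -1, 0], [28/3, 8/3, -1/3]].
K has determinant 1; K⁻¹ = [[8, -3, 15], [3, -1, 6], [2, -1, 4]].
L⁻¹P = [[-4, 4, 10], [5, -4, -14], [0, 12, -17]].
W = (L⁻¹P)K⁻¹ = [[0, -2, 4], [0, 3, -5], [2, 5, 4]].

W = [[0, -2, 4], [0, 3, -5], [2, 5, 4]]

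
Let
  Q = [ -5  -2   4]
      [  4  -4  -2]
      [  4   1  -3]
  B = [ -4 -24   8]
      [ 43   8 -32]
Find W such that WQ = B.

W = [[4, 4, 0], [-3, 1, 6]]

Q is on the right of W, so right-multiply by Q⁻¹: W = BQ⁻¹.
det Q = 2; the adjugate gives Q⁻¹ = [[7, -1, 10], [2, -1/2, 3], [10, -3/2, 14]].
W = BQ⁻¹ = [[-4, -24, 8], [43, 8, -32]] · [[7, -1, 10], [2, -1/2, 3], [10, -3/2, 14]] = [[4, 4, 0], [-3, 1, 6]].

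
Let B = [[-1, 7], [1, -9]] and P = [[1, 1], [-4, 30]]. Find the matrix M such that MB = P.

M = [[-5, -4], [3, -1]]

B is on the right of M, so right-multiply by B⁻¹: M = PB⁻¹.
det B = 2, so B⁻¹ = [[-9/2, -7/2], [-1/2, -1/2]].
M = PB⁻¹ = [[1, 1], [-4, 30]] · [[-9/2, -7/2], [-1/2, -1/2]] = [[-5, -4], [3, -1]].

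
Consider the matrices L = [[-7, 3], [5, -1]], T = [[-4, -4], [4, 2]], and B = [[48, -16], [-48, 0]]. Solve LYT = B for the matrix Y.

Y = L⁻¹BT⁻¹ (apply L⁻¹ on the left and T⁻¹ on the right).
L has determinant -8; L⁻¹ = [[1/8, 3/8], [5/8, 7/8]].
det T = 8; the adjugate gives T⁻¹ = [[1/4, 1/2], [-1/2, -1/2]].
L⁻¹B = [[-12, -2], [-12, -10]].
Y = (L⁻¹B)T⁻¹ = [[-2, -5], [2, -1]].

Y = [[-2, -5], [2, -1]]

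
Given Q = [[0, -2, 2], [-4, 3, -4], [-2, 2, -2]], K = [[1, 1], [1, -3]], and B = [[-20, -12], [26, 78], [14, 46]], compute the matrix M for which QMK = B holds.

M = [[-2, 5], [5, -3], [-4, -4]]

Isolating M: multiply by Q⁻¹ from the left and K⁻¹ from the right, so M = Q⁻¹BK⁻¹.
det Q = -4; the adjugate gives Q⁻¹ = [[-1/2, 0, -1/2], [0, -1, 2], [1/2, -1, 2]].
det K = -4; the adjugate gives K⁻¹ = [[3/4, 1/4], [1/4, -1/4]].
Q⁻¹B = [[3, -17], [2, 14], [-8, 8]].
M = (Q⁻¹B)K⁻¹ = [[-2, 5], [5, -3], [-4, -4]].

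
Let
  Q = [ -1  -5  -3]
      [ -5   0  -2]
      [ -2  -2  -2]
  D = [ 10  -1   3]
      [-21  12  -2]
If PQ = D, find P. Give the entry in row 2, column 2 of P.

Since Q sits to the right of P, P = DQ⁻¹.
det Q = 4; the adjugate gives Q⁻¹ = [[-1, -1, 5/2], [-3/2, -1, 13/4], [5/2, 2, -25/4]].
P = DQ⁻¹ = [[10, -1, 3], [-21, 12, -2]] · [[-1, -1, 5/2], [-3/2, -1, 13/4], [5/2, 2, -25/4]] = [[-1, -3, 3], [-2, 5, -1]].

5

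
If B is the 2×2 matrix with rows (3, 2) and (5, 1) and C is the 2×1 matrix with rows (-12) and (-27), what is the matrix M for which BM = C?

Since B multiplies M on the left, M = B⁻¹C.
det B = -7; the adjugate gives B⁻¹ = [[-1/7, 2/7], [5/7, -3/7]].
M = B⁻¹C = [[-1/7, 2/7], [5/7, -3/7]] · [[-12], [-27]] = [[-6], [3]].

M = [[-6], [3]]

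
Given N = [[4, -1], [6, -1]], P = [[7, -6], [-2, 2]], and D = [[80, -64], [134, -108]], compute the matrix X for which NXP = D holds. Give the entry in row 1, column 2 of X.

4

Isolating X: multiply by N⁻¹ from the left and P⁻¹ from the right, so X = N⁻¹DP⁻¹.
N has determinant 2; N⁻¹ = [[-1/2, 1/2], [-3, 2]].
P has determinant 2; P⁻¹ = [[1, 3], [1, 7/2]].
N⁻¹D = [[27, -22], [28, -24]].
X = (N⁻¹D)P⁻¹ = [[5, 4], [4, 0]].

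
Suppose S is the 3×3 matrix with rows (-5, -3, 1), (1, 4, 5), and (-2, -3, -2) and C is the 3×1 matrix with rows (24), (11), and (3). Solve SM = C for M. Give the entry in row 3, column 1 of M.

Since S multiplies M on the left, M = S⁻¹C.
S has determinant -6; S⁻¹ = [[-7/6, 3/2, 19/6], [4/3, -2, -13/3], [-5/6, 3/2, 17/6]].
M = S⁻¹C = [[-7/6, 3/2, 19/6], [4/3, -2, -13/3], [-5/6, 3/2, 17/6]] · [[24], [11], [3]] = [[-2], [-3], [5]].

5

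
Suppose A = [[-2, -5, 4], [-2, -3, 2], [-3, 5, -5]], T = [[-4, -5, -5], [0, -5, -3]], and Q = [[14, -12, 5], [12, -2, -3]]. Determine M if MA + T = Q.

MA = Q − T = [[18, -7, 10], [12, 3, 0]].
Since A sits to the right of M, M = (Q − T)A⁻¹.
det A = -6; the adjugate gives A⁻¹ = [[-5/6, 5/6, -1/3], [8/3, -11/3, 2/3], [19/6, -25/6, 2/3]].
M = (Q − T)A⁻¹ = [[-2, -1, -4], [-2, -1, -2]].

M = [[-2, -1, -4], [-2, -1, -2]]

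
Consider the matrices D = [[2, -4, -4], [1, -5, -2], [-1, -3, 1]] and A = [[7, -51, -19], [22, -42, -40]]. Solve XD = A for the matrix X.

X = [[4, 4, 5], [6, 6, -4]]

Right-multiplying both sides by D⁻¹ gives X = AD⁻¹.
det D = 6; the adjugate gives D⁻¹ = [[-11/6, 8/3, -2], [1/6, -1/3, 0], [-4/3, 5/3, -1]].
X = AD⁻¹ = [[7, -51, -19], [22, -42, -40]] · [[-11/6, 8/3, -2], [1/6, -1/3, 0], [-4/3, 5/3, -1]] = [[4, 4, 5], [6, 6, -4]].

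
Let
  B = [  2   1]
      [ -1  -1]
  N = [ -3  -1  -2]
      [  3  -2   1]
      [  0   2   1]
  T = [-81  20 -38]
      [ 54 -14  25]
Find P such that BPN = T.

P = [[4, -5, 0], [4, -5, 1]]

Isolating P: multiply by B⁻¹ from the left and N⁻¹ from the right, so P = B⁻¹TN⁻¹.
det B = -1; the adjugate gives B⁻¹ = [[1, 1], [-1, -2]].
det N = 3, so N⁻¹ = [[-4/3, -1, -5/3], [-1, -1, -1], [2, 2, 3]].
B⁻¹T = [[-27, 6, -13], [-27, 8, -12]].
P = (B⁻¹T)N⁻¹ = [[4, -5, 0], [4, -5, 1]].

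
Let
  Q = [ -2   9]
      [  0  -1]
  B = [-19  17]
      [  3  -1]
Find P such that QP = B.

Q is on the left of P, so left-multiply by Q⁻¹: P = Q⁻¹B.
det Q = 2; the adjugate gives Q⁻¹ = [[-1/2, -9/2], [0, -1]].
P = Q⁻¹B = [[-1/2, -9/2], [0, -1]] · [[-19, 17], [3, -1]] = [[-4, -4], [-3, 1]].

P = [[-4, -4], [-3, 1]]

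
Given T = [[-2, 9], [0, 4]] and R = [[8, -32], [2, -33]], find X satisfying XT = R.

X = [[-4, 1], [-1, -6]]

T is on the right of X, so right-multiply by T⁻¹: X = RT⁻¹.
det T = -8, so T⁻¹ = [[-1/2, 9/8], [0, 1/4]].
X = RT⁻¹ = [[8, -32], [2, -33]] · [[-1/2, 9/8], [0, 1/4]] = [[-4, 1], [-1, -6]].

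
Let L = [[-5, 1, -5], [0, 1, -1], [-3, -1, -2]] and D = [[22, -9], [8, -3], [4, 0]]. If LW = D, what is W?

Left-multiplying both sides by L⁻¹ gives W = L⁻¹D.
L has determinant 3; L⁻¹ = [[-1, 7/3, 4/3], [1, -5/3, -5/3], [1, -8/3, -5/3]].
W = L⁻¹D = [[-1, 7/3, 4/3], [1, -5/3, -5/3], [1, -8/3, -5/3]] · [[22, -9], [8, -3], [4, 0]] = [[2, 2], [2, -4], [-6, -1]].

W = [[2, 2], [2, -4], [-6, -1]]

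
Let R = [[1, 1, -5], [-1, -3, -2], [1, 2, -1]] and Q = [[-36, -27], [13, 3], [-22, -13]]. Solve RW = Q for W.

Left-multiplying both sides by R⁻¹ gives W = R⁻¹Q.
det R = -1, so R⁻¹ = [[-7, 9, 17], [3, -4, -7], [-1, 1, 2]].
W = R⁻¹Q = [[-7, 9, 17], [3, -4, -7], [-1, 1, 2]] · [[-36, -27], [13, 3], [-22, -13]] = [[-5, -5], [-6, -2], [5, 4]].

W = [[-5, -5], [-6, -2], [5, 4]]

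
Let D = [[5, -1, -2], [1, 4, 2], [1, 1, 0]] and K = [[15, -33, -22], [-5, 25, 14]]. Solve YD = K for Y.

D is on the right of Y, so right-multiply by D⁻¹: Y = KD⁻¹.
det D = -6, so D⁻¹ = [[1/3, 1/3, -1], [-1/3, -1/3, 2], [1/2, 1, -7/2]].
Y = KD⁻¹ = [[15, -33, -22], [-5, 25, 14]] · [[1/3, 1/3, -1], [-1/3, -1/3, 2], [1/2, 1, -7/2]] = [[5, -6, -4], [-3, 4, 6]].

Y = [[5, -6, -4], [-3, 4, 6]]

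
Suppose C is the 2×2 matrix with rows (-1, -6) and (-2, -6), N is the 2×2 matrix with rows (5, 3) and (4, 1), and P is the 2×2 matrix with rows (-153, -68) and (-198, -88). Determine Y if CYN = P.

Left-multiply by C⁻¹ and right-multiply by N⁻¹: Y = C⁻¹PN⁻¹.
det C = -6, so C⁻¹ = [[1, -1], [-1/3, 1/6]].
det N = -7; the adjugate gives N⁻¹ = [[-1/7, 3/7], [4/7, -5/7]].
C⁻¹P = [[45, 20], [18, 8]].
Y = (C⁻¹P)N⁻¹ = [[5, 5], [2, 2]].

Y = [[5, 5], [2, 2]]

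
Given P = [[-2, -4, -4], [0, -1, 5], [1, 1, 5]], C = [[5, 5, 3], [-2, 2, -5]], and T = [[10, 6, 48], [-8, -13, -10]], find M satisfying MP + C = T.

M = [[0, 4, 5], [5, -1, 4]]

MP = T − C = [[5, 1, 45], [-6, -15, -5]].
P is on the right of M, so right-multiply by P⁻¹: M = (T − C)P⁻¹.
P has determinant -4; P⁻¹ = [[5/2, -4, 6], [-5/4, 3/2, -5/2], [-1/4, 1/2, -1/2]].
M = (T − C)P⁻¹ = [[0, 4, 5], [5, -1, 4]].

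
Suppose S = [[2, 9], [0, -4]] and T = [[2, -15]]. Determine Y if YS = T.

Right-multiplying both sides by S⁻¹ gives Y = TS⁻¹.
det S = -8, so S⁻¹ = [[1/2, 9/8], [0, -1/4]].
Y = TS⁻¹ = [[2, -15]] · [[1/2, 9/8], [0, -1/4]] = [[1, 6]].

Y = [[1, 6]]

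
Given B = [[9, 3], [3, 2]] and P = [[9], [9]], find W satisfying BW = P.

W = [[-1], [6]]

Since B multiplies W on the left, W = B⁻¹P.
B has determinant 9; B⁻¹ = [[2/9, -1/3], [-1/3, 1]].
W = B⁻¹P = [[2/9, -1/3], [-1/3, 1]] · [[9], [9]] = [[-1], [6]].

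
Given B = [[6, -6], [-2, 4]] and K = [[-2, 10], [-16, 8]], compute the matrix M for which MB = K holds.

B is on the right of M, so right-multiply by B⁻¹: M = KB⁻¹.
B has determinant 12; B⁻¹ = [[1/3, 1/2], [1/6, 1/2]].
M = KB⁻¹ = [[-2, 10], [-16, 8]] · [[1/3, 1/2], [1/6, 1/2]] = [[1, 4], [-4, -4]].

M = [[1, 4], [-4, -4]]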